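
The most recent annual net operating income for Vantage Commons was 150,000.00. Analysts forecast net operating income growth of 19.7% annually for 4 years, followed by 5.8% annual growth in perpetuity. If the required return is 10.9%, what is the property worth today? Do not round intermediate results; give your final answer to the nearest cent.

4952202.55

D_1 = 179550.00000
D_2 = 214921.35000
D_3 = 257260.85595
D_4 = 307941.24457
Terminal value at year 4: TV = D_4×(1+g_2)/(r−g_2) = 325801.83676/0.051 = 6388271.30897
P_0 = D_1/(1+r)^1 + D_2/(1+r)^2 + D_3/(1+r)^3 + D_4/(1+r)^4 + TV/(1+r)^4
    = 161902.61497 + 174749.71156 + 188616.23511 + 203583.07793 + 4223350.91077 = 4952202.55033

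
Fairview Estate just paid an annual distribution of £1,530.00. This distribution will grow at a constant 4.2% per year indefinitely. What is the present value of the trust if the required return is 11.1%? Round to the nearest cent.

£23105.22

D₁ = D₀ × (1 + g) = £1,530.00 × 1.042 = £1,594.2600
Growing perpetuity: P = D₁ / (r − g) = £1,594.2600 / (0.111 − 0.042) = £23,105.22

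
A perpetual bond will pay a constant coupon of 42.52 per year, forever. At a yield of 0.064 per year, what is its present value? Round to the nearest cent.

664.38

Level perpetuity: PV = C / r = 42.52 / 0.064 = 664.38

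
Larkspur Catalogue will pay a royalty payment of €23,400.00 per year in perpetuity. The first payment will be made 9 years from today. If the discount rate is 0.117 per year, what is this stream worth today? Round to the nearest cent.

€82528.63

Value at end of year 8: C / r = €23,400.00 / 0.117 = €200,000.0000
Discount to today: PV = €200,000.0000 / (1 + 0.117)^8 = €200,000.0000 / 2.423402 = €82,528.63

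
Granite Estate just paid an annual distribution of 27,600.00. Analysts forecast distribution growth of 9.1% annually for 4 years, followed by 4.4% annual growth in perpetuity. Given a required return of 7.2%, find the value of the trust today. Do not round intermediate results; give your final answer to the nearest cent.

1219385.20

D_1 = 30111.60000
D_2 = 32851.75560
D_3 = 35841.26536
D_4 = 39102.82051
Terminal value at year 4: TV = D_4×(1+g_2)/(r−g_2) = 40823.34461/0.028 = 1457976.59320
P_0 = D_1/(1+r)^1 + D_2/(1+r)^2 + D_3/(1+r)^3 + D_4/(1+r)^4 + TV/(1+r)^4
    = 28089.17910 + 28587.02836 + 29093.70144 + 29609.35473 + 1104005.94060 = 1219385.20423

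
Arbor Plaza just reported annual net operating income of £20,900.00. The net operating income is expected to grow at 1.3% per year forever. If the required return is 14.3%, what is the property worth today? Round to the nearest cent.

D₁ = D₀ × (1 + g) = £20,900.00 × 1.013 = £21,171.7000
Growing perpetuity: P = D₁ / (r − g) = £21,171.7000 / (0.143 − 0.013) = £162,859.23

£162859.23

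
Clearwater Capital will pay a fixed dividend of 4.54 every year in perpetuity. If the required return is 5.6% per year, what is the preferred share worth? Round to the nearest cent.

81.07

Level perpetuity: PV = C / r = 4.54 / 0.056 = 81.07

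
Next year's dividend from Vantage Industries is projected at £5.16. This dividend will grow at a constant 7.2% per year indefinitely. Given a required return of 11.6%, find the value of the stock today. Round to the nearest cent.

£117.27

Growing perpetuity: P = D₁ / (r − g) = £5.1600 / (0.116 − 0.072) = £117.27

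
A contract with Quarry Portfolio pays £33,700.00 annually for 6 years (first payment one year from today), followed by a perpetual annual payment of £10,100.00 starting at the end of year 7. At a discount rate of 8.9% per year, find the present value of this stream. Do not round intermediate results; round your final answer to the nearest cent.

PV of 6-year annuity: £33,700.00 × [1 − (1+0.089)^−6] / 0.089 = 151627.24403
Perpetuity value at year 6: £10,100.00 / 0.089 = 113483.14607
PV of perpetuity: 113483.14607 / (1+0.089)^6 = 68039.96611
Total PV = 151627.24403 + 68039.96611 = 219667.21013

£219667.21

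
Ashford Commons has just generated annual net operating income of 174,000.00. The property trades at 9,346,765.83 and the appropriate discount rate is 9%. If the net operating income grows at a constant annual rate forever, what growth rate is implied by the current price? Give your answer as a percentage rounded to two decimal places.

P = D₀(1+g)/(r−g) ⇒ P(r−g) = D₀(1+g) ⇒ g(P+D₀) = P·r − D₀
g = (P·r − D₀)/(P + D₀) = (9,346,765.83×0.09 − 174,000.00) / (9,346,765.83 + 174,000.00) = 0.070079

7.01%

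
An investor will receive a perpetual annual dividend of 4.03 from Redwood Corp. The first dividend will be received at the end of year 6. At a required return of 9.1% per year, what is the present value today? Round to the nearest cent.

Value at end of year 5: C / r = 4.03 / 0.091 = 44.2857
Discount to today: PV = 44.2857 / (1 + 0.091)^5 = 44.2857 / 1.545695 = 28.65

28.65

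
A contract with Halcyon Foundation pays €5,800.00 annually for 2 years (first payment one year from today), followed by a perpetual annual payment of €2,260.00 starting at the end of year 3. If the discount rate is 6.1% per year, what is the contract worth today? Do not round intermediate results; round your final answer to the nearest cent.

PV of 2-year annuity: €5,800.00 × [1 − (1+0.061)^−2] / 0.061 = 10618.79453
Perpetuity value at year 2: €2,260.00 / 0.061 = 37049.18033
PV of perpetuity: 37049.18033 / (1+0.061)^2 = 32911.51211
Total PV = 10618.79453 + 32911.51211 = 43530.30665

€43530.31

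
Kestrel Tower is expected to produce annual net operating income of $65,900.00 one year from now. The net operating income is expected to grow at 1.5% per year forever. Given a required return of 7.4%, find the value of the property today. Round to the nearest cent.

Growing perpetuity: P = D₁ / (r − g) = $65,900.0000 / (0.074 − 0.015) = $1,116,949.15

$1116949.15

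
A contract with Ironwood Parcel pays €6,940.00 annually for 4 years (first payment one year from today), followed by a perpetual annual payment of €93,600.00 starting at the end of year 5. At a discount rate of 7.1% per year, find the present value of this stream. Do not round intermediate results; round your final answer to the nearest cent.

€1025435.58

PV of 4-year annuity: €6,940.00 × [1 − (1+0.071)^−4] / 0.071 = 23454.27559
Perpetuity value at year 4: €93,600.00 / 0.071 = 1318309.85915
PV of perpetuity: 1318309.85915 / (1+0.071)^4 = 1001981.30077
Total PV = 23454.27559 + 1001981.30077 = 1025435.57636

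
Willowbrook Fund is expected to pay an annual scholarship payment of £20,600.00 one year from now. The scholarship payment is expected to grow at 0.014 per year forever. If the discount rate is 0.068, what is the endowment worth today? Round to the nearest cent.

£381481.48

Growing perpetuity: P = D₁ / (r − g) = £20,600.0000 / (0.068 − 0.014) = £381,481.48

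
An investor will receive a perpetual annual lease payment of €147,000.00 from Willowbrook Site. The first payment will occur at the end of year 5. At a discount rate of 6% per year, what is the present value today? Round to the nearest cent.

€1940629.47

Value at end of year 4: C / r = €147,000.00 / 0.06 = €2,450,000.0000
Discount to today: PV = €2,450,000.0000 / (1 + 0.06)^4 = €2,450,000.0000 / 1.262477 = €1,940,629.47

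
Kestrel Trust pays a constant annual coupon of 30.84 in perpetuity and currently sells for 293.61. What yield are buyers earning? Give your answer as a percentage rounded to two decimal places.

P = C/r ⇒ r = C/P = 30.84/293.61 = 0.105037

10.50%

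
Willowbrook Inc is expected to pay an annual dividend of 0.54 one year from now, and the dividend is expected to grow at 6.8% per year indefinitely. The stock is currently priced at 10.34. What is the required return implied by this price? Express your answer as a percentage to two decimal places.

P = D₁/(r − g) ⇒ r = D₁/P + g = 0.5400/10.34 + 0.068 = 0.052224 + 0.068 = 0.120224

12.02%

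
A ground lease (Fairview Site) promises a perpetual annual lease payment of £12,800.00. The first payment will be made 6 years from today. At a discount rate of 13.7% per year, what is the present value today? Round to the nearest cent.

£49168.51

Value at end of year 5: C / r = £12,800.00 / 0.137 = £93,430.6569
Discount to today: PV = £93,430.6569 / (1 + 0.137)^5 = £93,430.6569 / 1.900213 = £49,168.51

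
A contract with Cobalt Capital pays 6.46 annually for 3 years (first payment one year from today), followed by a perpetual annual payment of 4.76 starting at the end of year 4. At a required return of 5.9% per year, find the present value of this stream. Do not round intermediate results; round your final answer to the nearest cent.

85.23

PV of 3-year annuity: 6.46 × [1 − (1+0.059)^−3] / 0.059 = 17.29966
Perpetuity value at year 3: 4.76 / 0.059 = 80.67797
PV of perpetuity: 80.67797 / (1+0.059)^3 = 67.93085
Total PV = 17.29966 + 67.93085 = 85.23051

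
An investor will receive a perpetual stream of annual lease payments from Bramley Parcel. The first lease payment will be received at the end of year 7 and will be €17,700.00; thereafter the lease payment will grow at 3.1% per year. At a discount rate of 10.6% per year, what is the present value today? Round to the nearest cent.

€128938.09

Value at end of year 6: C₁ / (r − g) = €17,700.00 / (0.106 − 0.031) = €236,000.0000
Discount to today: PV = €236,000.0000 / (1 + 0.106)^6 = €236,000.0000 / 1.830336 = €128,938.09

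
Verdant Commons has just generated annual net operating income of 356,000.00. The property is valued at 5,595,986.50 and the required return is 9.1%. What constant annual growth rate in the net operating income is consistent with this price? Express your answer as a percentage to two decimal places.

2.57%

P = D₀(1+g)/(r−g) ⇒ P(r−g) = D₀(1+g) ⇒ g(P+D₀) = P·r − D₀
g = (P·r − D₀)/(P + D₀) = (5,595,986.50×0.091 − 356,000.00) / (5,595,986.50 + 356,000.00) = 0.025745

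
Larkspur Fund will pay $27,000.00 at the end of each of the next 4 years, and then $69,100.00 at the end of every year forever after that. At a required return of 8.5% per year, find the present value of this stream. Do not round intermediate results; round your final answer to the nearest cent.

$675038.56

PV of 4-year annuity: $27,000.00 × [1 − (1+0.085)^−4] / 0.085 = 88441.10970
Perpetuity value at year 4: $69,100.00 / 0.085 = 812941.17647
PV of perpetuity: 812941.17647 / (1+0.085)^4 = 586597.44756
Total PV = 88441.10970 + 586597.44756 = 675038.55727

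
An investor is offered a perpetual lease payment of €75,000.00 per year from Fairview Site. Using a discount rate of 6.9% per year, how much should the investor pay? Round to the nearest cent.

Level perpetuity: PV = C / r = €75,000.00 / 0.069 = €1,086,956.52

€1086956.52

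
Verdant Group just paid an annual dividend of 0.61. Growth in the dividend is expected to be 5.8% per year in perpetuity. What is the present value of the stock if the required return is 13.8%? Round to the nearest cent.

D₁ = D₀ × (1 + g) = 0.61 × 1.058 = 0.6454
Growing perpetuity: P = D₁ / (r − g) = 0.6454 / (0.138 − 0.058) = 8.07

8.07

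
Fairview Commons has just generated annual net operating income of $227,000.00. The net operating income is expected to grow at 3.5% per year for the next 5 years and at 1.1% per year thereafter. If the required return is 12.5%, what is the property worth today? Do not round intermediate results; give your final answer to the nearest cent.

D_1 = 234945.00000
D_2 = 243168.07500
D_3 = 251678.95763
D_4 = 260487.72114
D_5 = 269604.79138
Terminal value at year 5: TV = D_5×(1+g_2)/(r−g_2) = 272570.44409/0.114 = 2390968.80778
P_0 = D_1/(1+r)^1 + D_2/(1+r)^2 + D_3/(1+r)^3 + D_4/(1+r)^4 + D_5/(1+r)^5 + TV/(1+r)^5
    = 208840.00000 + 192132.80000 + 176762.17600 + 162621.20192 + 149611.50577 + 1326817.82745 = 2216785.51114

$2216785.51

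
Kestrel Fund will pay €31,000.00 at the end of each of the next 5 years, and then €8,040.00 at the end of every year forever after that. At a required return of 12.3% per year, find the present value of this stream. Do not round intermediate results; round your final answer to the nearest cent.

€147520.08

PV of 5-year annuity: €31,000.00 × [1 − (1+0.123)^−5] / 0.123 = 110922.51733
Perpetuity value at year 5: €8,040.00 / 0.123 = 65365.85366
PV of perpetuity: 65365.85366 / (1+0.123)^5 = 36597.56207
Total PV = 110922.51733 + 36597.56207 = 147520.07940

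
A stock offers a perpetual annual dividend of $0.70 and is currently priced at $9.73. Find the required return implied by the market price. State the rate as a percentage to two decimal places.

7.19%

P = C/r ⇒ r = C/P = $0.70/$9.73 = 0.071942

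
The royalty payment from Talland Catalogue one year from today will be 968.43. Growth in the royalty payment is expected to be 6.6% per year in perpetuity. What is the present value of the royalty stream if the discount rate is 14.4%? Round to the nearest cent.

Growing perpetuity: P = D₁ / (r − g) = 968.4300 / (0.144 − 0.066) = 12,415.77

12415.77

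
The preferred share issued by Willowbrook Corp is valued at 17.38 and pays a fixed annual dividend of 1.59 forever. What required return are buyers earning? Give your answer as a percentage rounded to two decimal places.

9.15%

P = C/r ⇒ r = C/P = 1.59/17.38 = 0.091484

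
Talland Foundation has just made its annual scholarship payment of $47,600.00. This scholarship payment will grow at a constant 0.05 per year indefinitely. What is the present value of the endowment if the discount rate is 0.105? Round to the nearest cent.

D₁ = D₀ × (1 + g) = $47,600.00 × 1.05 = $49,980.0000
Growing perpetuity: P = D₁ / (r − g) = $49,980.0000 / (0.105 − 0.05) = $908,727.27

$908727.27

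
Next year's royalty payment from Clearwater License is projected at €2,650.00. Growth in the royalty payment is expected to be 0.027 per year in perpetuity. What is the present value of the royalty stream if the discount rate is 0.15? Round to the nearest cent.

Growing perpetuity: P = D₁ / (r − g) = €2,650.0000 / (0.15 − 0.027) = €21,544.72

€21544.72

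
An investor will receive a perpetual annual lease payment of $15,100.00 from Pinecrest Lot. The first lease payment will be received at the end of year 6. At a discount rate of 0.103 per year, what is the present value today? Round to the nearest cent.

Value at end of year 5: C / r = $15,100.00 / 0.103 = $146,601.9417
Discount to today: PV = $146,601.9417 / (1 + 0.103)^5 = $146,601.9417 / 1.632592 = $89,797.07

$89797.07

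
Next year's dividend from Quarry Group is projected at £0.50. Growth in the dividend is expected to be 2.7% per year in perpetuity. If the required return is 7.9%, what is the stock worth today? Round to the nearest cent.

Growing perpetuity: P = D₁ / (r − g) = £0.5000 / (0.079 − 0.027) = £9.62

£9.62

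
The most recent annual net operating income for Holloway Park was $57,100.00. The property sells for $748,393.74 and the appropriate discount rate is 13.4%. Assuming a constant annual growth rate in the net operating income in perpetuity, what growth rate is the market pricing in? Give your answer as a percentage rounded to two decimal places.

5.36%

P = D₀(1+g)/(r−g) ⇒ P(r−g) = D₀(1+g) ⇒ g(P+D₀) = P·r − D₀
g = (P·r − D₀)/(P + D₀) = ($748,393.74×0.134 − $57,100.00) / ($748,393.74 + $57,100.00) = 0.053613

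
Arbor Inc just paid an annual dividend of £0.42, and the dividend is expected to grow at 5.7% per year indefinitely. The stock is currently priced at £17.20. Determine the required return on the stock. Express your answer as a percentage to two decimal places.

D₁ = £0.42 × 1.057 = £0.4439
P = D₁/(r − g) ⇒ r = D₁/P + g = £0.4439/£17.20 + 0.057 = 0.025810 + 0.057 = 0.082810

8.28%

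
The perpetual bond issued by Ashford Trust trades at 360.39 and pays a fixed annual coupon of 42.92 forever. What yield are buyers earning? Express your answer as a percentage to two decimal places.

11.91%

P = C/r ⇒ r = C/P = 42.92/360.39 = 0.119093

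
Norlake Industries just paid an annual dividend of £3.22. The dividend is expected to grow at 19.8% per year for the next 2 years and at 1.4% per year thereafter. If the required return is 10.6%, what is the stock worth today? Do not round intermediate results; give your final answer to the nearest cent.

£48.91

D_1 = 3.85756
D_2 = 4.62136
Terminal value at year 2: TV = D_2×(1+g_2)/(r−g_2) = 4.68606/0.092 = 50.93539
P_0 = D_1/(1+r)^1 + D_2/(1+r)^2 + TV/(1+r)^2
    = 3.48785 + 3.77798 + 41.63987 = 48.90570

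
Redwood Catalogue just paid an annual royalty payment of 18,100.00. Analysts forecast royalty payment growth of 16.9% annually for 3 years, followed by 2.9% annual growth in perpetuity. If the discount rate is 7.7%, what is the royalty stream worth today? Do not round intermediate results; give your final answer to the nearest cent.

560307.75

D_1 = 21158.90000
D_2 = 24734.75410
D_3 = 28914.92754
Terminal value at year 3: TV = D_3×(1+g_2)/(r−g_2) = 29753.46044/0.048 = 619863.75920
P_0 = D_1/(1+r)^1 + D_2/(1+r)^2 + D_3/(1+r)^3 + TV/(1+r)^3
    = 19646.14670 + 21324.36908 + 23145.94935 + 496191.28923 = 560307.75436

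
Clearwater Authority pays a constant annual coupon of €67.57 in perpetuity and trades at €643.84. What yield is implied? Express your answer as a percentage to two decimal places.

10.49%

P = C/r ⇒ r = C/P = €67.57/€643.84 = 0.104948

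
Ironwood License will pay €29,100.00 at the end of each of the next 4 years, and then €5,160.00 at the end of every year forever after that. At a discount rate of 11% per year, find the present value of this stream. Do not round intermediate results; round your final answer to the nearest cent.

PV of 4-year annuity: €29,100.00 × [1 − (1+0.11)^−4] / 0.11 = 90281.16957
Perpetuity value at year 4: €5,160.00 / 0.11 = 46909.09091
PV of perpetuity: 46909.09091 / (1+0.11)^4 = 30900.47115
Total PV = 90281.16957 + 30900.47115 = 121181.64072

€121181.64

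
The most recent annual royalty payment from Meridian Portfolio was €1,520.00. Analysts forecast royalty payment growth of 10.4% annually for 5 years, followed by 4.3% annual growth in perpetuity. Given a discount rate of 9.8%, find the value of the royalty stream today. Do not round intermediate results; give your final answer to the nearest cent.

€37346.44

D_1 = 1678.08000
D_2 = 1852.60032
D_3 = 2045.27075
D_4 = 2257.97891
D_5 = 2492.80872
Terminal value at year 5: TV = D_5×(1+g_2)/(r−g_2) = 2599.99949/0.055 = 47272.71806
P_0 = D_1/(1+r)^1 + D_2/(1+r)^2 + D_3/(1+r)^3 + D_4/(1+r)^4 + D_5/(1+r)^5 + TV/(1+r)^5
    = 1528.30601 + 1536.65741 + 1545.05444 + 1553.49737 + 1561.98642 + 29620.94251 = 37346.44417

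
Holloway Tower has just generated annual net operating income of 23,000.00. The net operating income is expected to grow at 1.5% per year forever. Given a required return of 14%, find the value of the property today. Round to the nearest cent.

D₁ = D₀ × (1 + g) = 23,000.00 × 1.015 = 23,345.0000
Growing perpetuity: P = D₁ / (r − g) = 23,345.0000 / (0.14 − 0.015) = 186,760.00

186760.00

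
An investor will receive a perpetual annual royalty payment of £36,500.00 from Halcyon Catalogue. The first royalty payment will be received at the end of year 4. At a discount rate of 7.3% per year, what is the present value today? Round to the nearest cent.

Value at end of year 3: C / r = £36,500.00 / 0.073 = £500,000.0000
Discount to today: PV = £500,000.0000 / (1 + 0.073)^3 = £500,000.0000 / 1.235376 = £404,735.07

£404735.07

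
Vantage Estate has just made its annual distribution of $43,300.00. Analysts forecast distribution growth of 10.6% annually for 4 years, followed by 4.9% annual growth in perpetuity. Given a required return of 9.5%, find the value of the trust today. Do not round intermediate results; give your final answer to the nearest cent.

$1205301.33

D_1 = 47889.80000
D_2 = 52966.11880
D_3 = 58580.52739
D_4 = 64790.06330
Terminal value at year 4: TV = D_4×(1+g_2)/(r−g_2) = 67964.77640/0.046 = 1477495.13909
P_0 = D_1/(1+r)^1 + D_2/(1+r)^2 + D_3/(1+r)^3 + D_4/(1+r)^4 + TV/(1+r)^4
    = 43734.97717 + 44174.32397 + 44618.08430 + 45066.30250 + 1027707.63750 = 1205301.32544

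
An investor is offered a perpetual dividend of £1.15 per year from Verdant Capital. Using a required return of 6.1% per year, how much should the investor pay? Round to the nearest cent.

Level perpetuity: PV = C / r = £1.15 / 0.061 = £18.85

£18.85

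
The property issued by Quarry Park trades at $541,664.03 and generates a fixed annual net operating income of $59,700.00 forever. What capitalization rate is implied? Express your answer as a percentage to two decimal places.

11.02%

P = C/r ⇒ r = C/P = $59,700.00/$541,664.03 = 0.110216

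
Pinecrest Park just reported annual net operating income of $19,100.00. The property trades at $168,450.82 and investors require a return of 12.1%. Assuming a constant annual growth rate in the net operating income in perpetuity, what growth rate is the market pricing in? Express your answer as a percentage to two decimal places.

0.68%

P = D₀(1+g)/(r−g) ⇒ P(r−g) = D₀(1+g) ⇒ g(P+D₀) = P·r − D₀
g = (P·r − D₀)/(P + D₀) = ($168,450.82×0.121 − $19,100.00) / ($168,450.82 + $19,100.00) = 0.006838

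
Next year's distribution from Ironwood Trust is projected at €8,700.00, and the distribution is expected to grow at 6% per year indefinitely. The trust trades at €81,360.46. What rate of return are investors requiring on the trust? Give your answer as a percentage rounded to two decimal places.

16.69%

P = D₁/(r − g) ⇒ r = D₁/P + g = €8,700.0000/€81,360.46 + 0.06 = 0.106932 + 0.06 = 0.166932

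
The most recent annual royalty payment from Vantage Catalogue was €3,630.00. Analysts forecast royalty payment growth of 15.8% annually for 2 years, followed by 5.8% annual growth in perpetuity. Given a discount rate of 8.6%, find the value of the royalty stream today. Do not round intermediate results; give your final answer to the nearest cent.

D_1 = 4203.54000
D_2 = 4867.69932
Terminal value at year 2: TV = D_2×(1+g_2)/(r−g_2) = 5150.02588/0.028 = 183929.49573
P_0 = D_1/(1+r)^1 + D_2/(1+r)^2 + TV/(1+r)^2
    = 3870.66298 + 4127.28152 + 155952.28043 = 163950.22494

€163950.22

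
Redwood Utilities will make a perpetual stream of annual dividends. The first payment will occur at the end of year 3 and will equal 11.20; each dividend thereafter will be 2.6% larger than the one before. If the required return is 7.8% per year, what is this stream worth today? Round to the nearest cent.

Value at end of year 2: C₁ / (r − g) = 11.20 / (0.078 − 0.026) = 215.3846
Discount to today: PV = 215.3846 / (1 + 0.078)^2 = 215.3846 / 1.162084 = 185.34

185.34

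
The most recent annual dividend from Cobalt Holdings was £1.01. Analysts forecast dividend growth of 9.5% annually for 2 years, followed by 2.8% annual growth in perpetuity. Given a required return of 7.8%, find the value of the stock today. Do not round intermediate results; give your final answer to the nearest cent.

D_1 = 1.10595
D_2 = 1.21102
Terminal value at year 2: TV = D_2×(1+g_2)/(r−g_2) = 1.24492/0.05 = 24.89847
P_0 = D_1/(1+r)^1 + D_2/(1+r)^2 + TV/(1+r)^2
    = 1.02593 + 1.04211 + 21.42571 = 23.49374

£23.49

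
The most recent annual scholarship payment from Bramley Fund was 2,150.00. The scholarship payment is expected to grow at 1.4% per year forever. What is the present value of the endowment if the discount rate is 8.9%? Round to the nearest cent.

D₁ = D₀ × (1 + g) = 2,150.00 × 1.014 = 2,180.1000
Growing perpetuity: P = D₁ / (r − g) = 2,180.1000 / (0.089 − 0.014) = 29,068.00

29068.00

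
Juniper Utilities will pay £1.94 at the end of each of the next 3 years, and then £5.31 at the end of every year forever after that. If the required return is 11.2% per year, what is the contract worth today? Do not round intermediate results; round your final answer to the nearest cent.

PV of 3-year annuity: £1.94 × [1 − (1+0.112)^−3] / 0.112 = 4.72436
Perpetuity value at year 3: £5.31 / 0.112 = 47.41071
PV of perpetuity: 47.41071 / (1+0.112)^3 = 34.47959
Total PV = 4.72436 + 34.47959 = 39.20396

£39.20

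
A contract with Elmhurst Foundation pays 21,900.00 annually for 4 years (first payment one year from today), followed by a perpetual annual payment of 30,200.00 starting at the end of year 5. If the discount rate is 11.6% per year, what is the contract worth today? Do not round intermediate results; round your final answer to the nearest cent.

PV of 4-year annuity: 21,900.00 × [1 − (1+0.116)^−4] / 0.116 = 67082.23894
Perpetuity value at year 4: 30,200.00 / 0.116 = 260344.82759
PV of perpetuity: 260344.82759 / (1+0.116)^4 = 167838.72640
Total PV = 67082.23894 + 167838.72640 = 234920.96534

234920.97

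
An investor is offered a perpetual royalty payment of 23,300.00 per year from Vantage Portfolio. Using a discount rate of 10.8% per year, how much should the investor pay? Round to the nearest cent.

215740.74

Level perpetuity: PV = C / r = 23,300.00 / 0.108 = 215,740.74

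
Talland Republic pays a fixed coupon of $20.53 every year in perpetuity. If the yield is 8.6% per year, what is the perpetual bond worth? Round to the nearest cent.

$238.72

Level perpetuity: PV = C / r = $20.53 / 0.086 = $238.72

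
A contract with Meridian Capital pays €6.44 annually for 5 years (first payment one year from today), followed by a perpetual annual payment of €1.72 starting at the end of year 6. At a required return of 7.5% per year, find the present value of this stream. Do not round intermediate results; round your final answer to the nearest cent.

€42.03

PV of 5-year annuity: €6.44 × [1 − (1+0.075)^−5] / 0.075 = 26.05550
Perpetuity value at year 5: €1.72 / 0.075 = 22.93333
PV of perpetuity: 22.93333 / (1+0.075)^5 = 15.97441
Total PV = 26.05550 + 15.97441 = 42.02991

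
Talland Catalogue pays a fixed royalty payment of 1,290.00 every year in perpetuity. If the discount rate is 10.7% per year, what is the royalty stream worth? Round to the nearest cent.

Level perpetuity: PV = C / r = 1,290.00 / 0.107 = 12,056.07

12056.07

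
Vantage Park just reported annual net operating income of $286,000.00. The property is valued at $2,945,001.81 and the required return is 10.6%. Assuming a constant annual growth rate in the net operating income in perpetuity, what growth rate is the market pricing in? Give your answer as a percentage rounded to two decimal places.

P = D₀(1+g)/(r−g) ⇒ P(r−g) = D₀(1+g) ⇒ g(P+D₀) = P·r − D₀
g = (P·r − D₀)/(P + D₀) = ($2,945,001.81×0.106 − $286,000.00) / ($2,945,001.81 + $286,000.00) = 0.008100

0.81%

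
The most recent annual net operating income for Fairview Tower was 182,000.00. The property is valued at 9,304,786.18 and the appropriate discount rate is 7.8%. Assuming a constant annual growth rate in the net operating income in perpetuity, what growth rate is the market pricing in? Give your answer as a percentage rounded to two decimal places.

5.73%

P = D₀(1+g)/(r−g) ⇒ P(r−g) = D₀(1+g) ⇒ g(P+D₀) = P·r − D₀
g = (P·r − D₀)/(P + D₀) = (9,304,786.18×0.078 − 182,000.00) / (9,304,786.18 + 182,000.00) = 0.057319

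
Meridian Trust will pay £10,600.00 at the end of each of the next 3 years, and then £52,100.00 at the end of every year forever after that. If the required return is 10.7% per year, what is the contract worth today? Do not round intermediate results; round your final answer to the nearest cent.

£384970.23

PV of 3-year annuity: £10,600.00 × [1 − (1+0.107)^−3] / 0.107 = 26039.13267
Perpetuity value at year 3: £52,100.00 / 0.107 = 486915.88785
PV of perpetuity: 486915.88785 / (1+0.107)^3 = 358931.09427
Total PV = 26039.13267 + 358931.09427 = 384970.22694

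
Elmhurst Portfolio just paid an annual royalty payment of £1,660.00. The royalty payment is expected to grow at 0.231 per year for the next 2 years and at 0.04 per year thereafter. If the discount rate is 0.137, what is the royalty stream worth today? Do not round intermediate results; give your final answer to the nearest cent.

£24605.49

D_1 = 2043.46000
D_2 = 2515.49926
Terminal value at year 2: TV = D_2×(1+g_2)/(r−g_2) = 2616.11923/0.097 = 26970.30134
P_0 = D_1/(1+r)^1 + D_2/(1+r)^2 + TV/(1+r)^2
    = 1797.23835 + 1945.82270 + 20862.42890 = 24605.48994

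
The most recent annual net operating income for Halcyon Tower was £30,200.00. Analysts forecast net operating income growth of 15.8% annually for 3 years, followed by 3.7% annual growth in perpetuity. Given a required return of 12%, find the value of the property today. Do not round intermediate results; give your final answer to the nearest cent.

£513929.54

D_1 = 34971.60000
D_2 = 40497.11280
D_3 = 46895.65662
Terminal value at year 3: TV = D_3×(1+g_2)/(r−g_2) = 48630.79592/0.083 = 585913.20382
P_0 = D_1/(1+r)^1 + D_2/(1+r)^2 + D_3/(1+r)^3 + TV/(1+r)^3
    = 31224.64286 + 32284.05038 + 33379.40209 + 417041.44542 = 513929.54075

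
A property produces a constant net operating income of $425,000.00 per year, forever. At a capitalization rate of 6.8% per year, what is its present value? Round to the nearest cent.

$6250000.00

Level perpetuity: PV = C / r = $425,000.00 / 0.068 = $6,250,000.00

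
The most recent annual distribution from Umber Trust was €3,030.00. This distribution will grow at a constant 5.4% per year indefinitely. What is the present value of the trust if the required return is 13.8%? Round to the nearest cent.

€38019.29

D₁ = D₀ × (1 + g) = €3,030.00 × 1.054 = €3,193.6200
Growing perpetuity: P = D₁ / (r − g) = €3,193.6200 / (0.138 − 0.054) = €38,019.29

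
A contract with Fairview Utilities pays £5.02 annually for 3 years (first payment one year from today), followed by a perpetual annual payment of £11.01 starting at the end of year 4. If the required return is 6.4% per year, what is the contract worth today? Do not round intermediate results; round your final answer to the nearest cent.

£156.14

PV of 3-year annuity: £5.02 × [1 − (1+0.064)^−3] / 0.064 = 13.31983
Perpetuity value at year 3: £11.01 / 0.064 = 172.03125
PV of perpetuity: 172.03125 / (1+0.064)^3 = 142.81784
Total PV = 13.31983 + 142.81784 = 156.13767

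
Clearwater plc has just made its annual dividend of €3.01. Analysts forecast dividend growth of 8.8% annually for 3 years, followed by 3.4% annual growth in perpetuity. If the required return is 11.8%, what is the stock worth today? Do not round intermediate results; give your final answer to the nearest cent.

€42.70

D_1 = 3.27488
D_2 = 3.56307
D_3 = 3.87662
Terminal value at year 3: TV = D_3×(1+g_2)/(r−g_2) = 4.00842/0.084 = 47.71934
P_0 = D_1/(1+r)^1 + D_2/(1+r)^2 + D_3/(1+r)^3 + TV/(1+r)^3
    = 2.92923 + 2.85063 + 2.77414 + 34.14829 = 42.70229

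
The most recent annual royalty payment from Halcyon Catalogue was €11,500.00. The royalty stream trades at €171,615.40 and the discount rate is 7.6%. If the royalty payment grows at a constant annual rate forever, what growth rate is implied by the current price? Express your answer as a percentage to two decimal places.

P = D₀(1+g)/(r−g) ⇒ P(r−g) = D₀(1+g) ⇒ g(P+D₀) = P·r − D₀
g = (P·r − D₀)/(P + D₀) = (€171,615.40×0.076 − €11,500.00) / (€171,615.40 + €11,500.00) = 0.008425

0.84%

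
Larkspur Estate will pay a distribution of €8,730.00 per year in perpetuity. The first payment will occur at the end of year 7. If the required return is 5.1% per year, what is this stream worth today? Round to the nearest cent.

€127007.03

Value at end of year 6: C / r = €8,730.00 / 0.051 = €171,176.4706
Discount to today: PV = €171,176.4706 / (1 + 0.051)^6 = €171,176.4706 / 1.347772 = €127,007.03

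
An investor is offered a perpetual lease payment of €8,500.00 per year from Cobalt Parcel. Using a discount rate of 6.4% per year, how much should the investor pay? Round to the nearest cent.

Level perpetuity: PV = C / r = €8,500.00 / 0.064 = €132,812.50

€132812.50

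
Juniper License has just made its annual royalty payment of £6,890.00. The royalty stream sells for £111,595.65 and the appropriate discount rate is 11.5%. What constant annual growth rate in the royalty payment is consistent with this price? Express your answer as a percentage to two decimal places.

P = D₀(1+g)/(r−g) ⇒ P(r−g) = D₀(1+g) ⇒ g(P+D₀) = P·r − D₀
g = (P·r − D₀)/(P + D₀) = (£111,595.65×0.115 − £6,890.00) / (£111,595.65 + £6,890.00) = 0.050162

5.02%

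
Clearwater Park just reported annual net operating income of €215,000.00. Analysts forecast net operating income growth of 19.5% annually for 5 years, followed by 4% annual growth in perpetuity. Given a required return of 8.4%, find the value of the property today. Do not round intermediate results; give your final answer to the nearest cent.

D_1 = 256925.00000
D_2 = 307025.37500
D_3 = 366895.32312
D_4 = 438439.91113
D_5 = 523935.69381
Terminal value at year 5: TV = D_5×(1+g_2)/(r−g_2) = 544893.12156/0.044 = 12383934.58086
P_0 = D_1/(1+r)^1 + D_2/(1+r)^2 + D_3/(1+r)^3 + D_4/(1+r)^4 + D_5/(1+r)^5 + TV/(1+r)^5
    = 237015.68266 + 261285.73872 + 288041.01271 + 317535.98725 + 350051.20366 + 8273937.54108 = 9727867.16608

€9727867.17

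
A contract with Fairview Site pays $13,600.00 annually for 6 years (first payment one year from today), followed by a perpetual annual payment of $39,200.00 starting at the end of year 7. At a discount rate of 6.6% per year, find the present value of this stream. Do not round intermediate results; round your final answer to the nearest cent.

$470394.47

PV of 6-year annuity: $13,600.00 × [1 − (1+0.066)^−6] / 0.066 = 65633.24173
Perpetuity value at year 6: $39,200.00 / 0.066 = 593939.39394
PV of perpetuity: 593939.39394 / (1+0.066)^6 = 404761.22660
Total PV = 65633.24173 + 404761.22660 = 470394.46833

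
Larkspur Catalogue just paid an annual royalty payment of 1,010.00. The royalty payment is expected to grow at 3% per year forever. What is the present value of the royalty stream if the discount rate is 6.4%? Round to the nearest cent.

D₁ = D₀ × (1 + g) = 1,010.00 × 1.03 = 1,040.3000
Growing perpetuity: P = D₁ / (r − g) = 1,040.3000 / (0.064 − 0.03) = 30,597.06

30597.06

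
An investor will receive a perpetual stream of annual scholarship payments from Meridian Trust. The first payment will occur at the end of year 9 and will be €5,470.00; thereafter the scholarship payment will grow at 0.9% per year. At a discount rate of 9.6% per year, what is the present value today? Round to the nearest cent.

€30198.38

Value at end of year 8: C₁ / (r − g) = €5,470.00 / (0.096 − 0.009) = €62,873.5632
Discount to today: PV = €62,873.5632 / (1 + 0.096)^8 = €62,873.5632 / 2.082018 = €30,198.38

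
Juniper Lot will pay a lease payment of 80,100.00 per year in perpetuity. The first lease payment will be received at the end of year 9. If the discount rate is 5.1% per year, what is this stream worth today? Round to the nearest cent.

Value at end of year 8: C / r = 80,100.00 / 0.051 = 1,570,588.2353
Discount to today: PV = 1,570,588.2353 / (1 + 0.051)^8 = 1,570,588.2353 / 1.488750 = 1,054,971.22

1054971.22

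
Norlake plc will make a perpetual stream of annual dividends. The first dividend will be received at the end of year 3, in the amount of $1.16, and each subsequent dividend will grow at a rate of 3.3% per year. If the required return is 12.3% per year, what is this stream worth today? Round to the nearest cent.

$10.22

Value at end of year 2: C₁ / (r − g) = $1.16 / (0.123 − 0.033) = $12.8889
Discount to today: PV = $12.8889 / (1 + 0.123)^2 = $12.8889 / 1.261129 = $10.22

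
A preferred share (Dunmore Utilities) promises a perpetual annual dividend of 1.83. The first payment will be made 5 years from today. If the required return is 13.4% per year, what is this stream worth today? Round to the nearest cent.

Value at end of year 4: C / r = 1.83 / 0.134 = 13.6567
Discount to today: PV = 13.6567 / (1 + 0.134)^4 = 13.6567 / 1.653683 = 8.26

8.26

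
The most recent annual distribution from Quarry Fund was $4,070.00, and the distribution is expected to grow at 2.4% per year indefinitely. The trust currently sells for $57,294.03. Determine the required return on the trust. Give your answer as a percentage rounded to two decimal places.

9.67%

D₁ = $4,070.00 × 1.024 = $4,167.6800
P = D₁/(r − g) ⇒ r = D₁/P + g = $4,167.6800/$57,294.03 + 0.024 = 0.072742 + 0.024 = 0.096742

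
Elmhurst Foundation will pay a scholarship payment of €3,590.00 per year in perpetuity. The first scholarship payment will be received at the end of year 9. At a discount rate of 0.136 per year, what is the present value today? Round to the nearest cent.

Value at end of year 8: C / r = €3,590.00 / 0.136 = €26,397.0588
Discount to today: PV = €26,397.0588 / (1 + 0.136)^8 = €26,397.0588 / 2.773490 = €9,517.63

€9517.63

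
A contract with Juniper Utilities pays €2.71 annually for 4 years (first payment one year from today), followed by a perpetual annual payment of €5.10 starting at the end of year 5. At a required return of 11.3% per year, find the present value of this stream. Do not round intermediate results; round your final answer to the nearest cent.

PV of 4-year annuity: €2.71 × [1 − (1+0.113)^−4] / 0.113 = 8.35406
Perpetuity value at year 4: €5.10 / 0.113 = 45.13274
PV of perpetuity: 45.13274 / (1+0.113)^4 = 29.41109
Total PV = 8.35406 + 29.41109 = 37.76514

€37.77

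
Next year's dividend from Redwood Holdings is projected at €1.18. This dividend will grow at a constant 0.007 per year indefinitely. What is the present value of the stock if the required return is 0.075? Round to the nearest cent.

€17.35

Growing perpetuity: P = D₁ / (r − g) = €1.1800 / (0.075 − 0.007) = €17.35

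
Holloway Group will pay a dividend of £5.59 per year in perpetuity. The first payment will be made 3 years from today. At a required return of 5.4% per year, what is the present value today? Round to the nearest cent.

£93.18

Value at end of year 2: C / r = £5.59 / 0.054 = £103.5185
Discount to today: PV = £103.5185 / (1 + 0.054)^2 = £103.5185 / 1.110916 = £93.18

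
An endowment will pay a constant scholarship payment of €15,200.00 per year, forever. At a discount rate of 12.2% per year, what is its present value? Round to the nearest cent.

€124590.16

Level perpetuity: PV = C / r = €15,200.00 / 0.122 = €124,590.16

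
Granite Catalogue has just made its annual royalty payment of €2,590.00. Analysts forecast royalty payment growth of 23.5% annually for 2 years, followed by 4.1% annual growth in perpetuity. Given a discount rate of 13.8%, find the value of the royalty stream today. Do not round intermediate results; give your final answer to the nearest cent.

D_1 = 3198.65000
D_2 = 3950.33275
Terminal value at year 2: TV = D_2×(1+g_2)/(r−g_2) = 4112.29639/0.097 = 42394.80817
P_0 = D_1/(1+r)^1 + D_2/(1+r)^2 + TV/(1+r)^2
    = 2810.76450 + 3050.34636 + 32736.19134 = 38597.30219

€38597.30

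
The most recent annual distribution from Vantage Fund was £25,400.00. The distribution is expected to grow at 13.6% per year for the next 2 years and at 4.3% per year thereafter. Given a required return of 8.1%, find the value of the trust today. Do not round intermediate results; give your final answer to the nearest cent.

£824652.26

D_1 = 28854.40000
D_2 = 32778.59840
Terminal value at year 2: TV = D_2×(1+g_2)/(r−g_2) = 34188.07813/0.038 = 899686.26661
P_0 = D_1/(1+r)^1 + D_2/(1+r)^2 + TV/(1+r)^2
    = 26692.32192 + 28050.39566 + 769909.54397 = 824652.26155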